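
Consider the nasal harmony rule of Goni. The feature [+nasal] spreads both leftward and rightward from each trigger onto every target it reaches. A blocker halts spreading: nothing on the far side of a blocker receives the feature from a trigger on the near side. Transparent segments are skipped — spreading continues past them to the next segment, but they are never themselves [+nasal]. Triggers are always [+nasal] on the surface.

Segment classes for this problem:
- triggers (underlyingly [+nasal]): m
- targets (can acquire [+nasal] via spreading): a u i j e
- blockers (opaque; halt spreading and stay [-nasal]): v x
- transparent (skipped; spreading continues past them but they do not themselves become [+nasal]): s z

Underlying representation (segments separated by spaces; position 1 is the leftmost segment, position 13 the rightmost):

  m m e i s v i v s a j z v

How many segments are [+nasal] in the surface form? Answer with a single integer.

From /m/ at 1 rightward: 2 /m/ is itself a trigger — this domain ends here.
From /m/ at 1 leftward: word edge.
From /m/ at 2 rightward: 3 /e/ → [+nasal]; 4 /i/ → [+nasal]; 5 /s/ transparent; 6 /v/ blocks.
From /m/ at 2 leftward: 1 /m/ is itself a trigger — this domain ends here.
Targets with no active source: positions 7 10 11 stay [-nasal].
[+nasal] positions on the surface: 1 2 3 4.

4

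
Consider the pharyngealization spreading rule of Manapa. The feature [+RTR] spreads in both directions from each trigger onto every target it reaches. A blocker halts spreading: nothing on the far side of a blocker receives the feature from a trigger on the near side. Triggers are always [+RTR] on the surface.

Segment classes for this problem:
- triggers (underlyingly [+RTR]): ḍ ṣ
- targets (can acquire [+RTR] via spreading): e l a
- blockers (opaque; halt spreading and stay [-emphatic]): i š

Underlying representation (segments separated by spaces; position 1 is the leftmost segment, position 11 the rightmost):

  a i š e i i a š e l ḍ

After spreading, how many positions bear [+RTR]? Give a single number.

3

From /ḍ/ at 11 rightward: word edge.
From /ḍ/ at 11 leftward: 10 /l/ → [+RTR]; 9 /e/ → [+RTR]; 8 /š/ blocks.
Targets with no active source: positions 1 4 7 stay [-emphatic].
[+RTR] positions on the surface: 9 10 11.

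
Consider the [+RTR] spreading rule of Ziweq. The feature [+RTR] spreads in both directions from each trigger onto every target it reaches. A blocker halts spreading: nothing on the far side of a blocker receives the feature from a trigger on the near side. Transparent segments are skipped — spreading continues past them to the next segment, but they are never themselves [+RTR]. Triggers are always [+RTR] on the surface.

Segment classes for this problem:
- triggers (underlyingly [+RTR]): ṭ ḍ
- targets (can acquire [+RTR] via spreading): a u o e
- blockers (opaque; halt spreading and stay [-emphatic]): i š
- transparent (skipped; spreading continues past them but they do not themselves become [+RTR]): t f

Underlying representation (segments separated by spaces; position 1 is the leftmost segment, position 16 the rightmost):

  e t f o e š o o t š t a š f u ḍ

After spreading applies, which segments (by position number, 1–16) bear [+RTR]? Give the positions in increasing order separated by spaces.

15 16

From /ḍ/ at 16 rightward: word edge.
From /ḍ/ at 16 leftward: 15 /u/ → [+RTR]; 14 /f/ transparent; 13 /š/ blocks.
Targets with no active source: positions 1 4 5 7 8 12 stay [-emphatic].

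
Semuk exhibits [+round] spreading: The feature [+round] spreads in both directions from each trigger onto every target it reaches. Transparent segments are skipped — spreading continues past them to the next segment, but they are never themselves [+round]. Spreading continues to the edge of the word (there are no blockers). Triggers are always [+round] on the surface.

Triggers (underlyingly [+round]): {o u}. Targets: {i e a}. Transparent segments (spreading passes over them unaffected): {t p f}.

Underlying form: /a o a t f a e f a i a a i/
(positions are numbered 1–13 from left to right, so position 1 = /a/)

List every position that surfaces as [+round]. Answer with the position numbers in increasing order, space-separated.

From /o/ at 2 rightward: 3 /a/ → [+round]; 4 /t/ transparent; 5 /f/ transparent; 6 /a/ → [+round]; 7 /e/ → [+round]; 8 /f/ transparent; 9 /a/ → [+round]; 10 /i/ → [+round]; 11 /a/ → [+round]; 12 /a/ → [+round]; 13 /i/ → [+round]; word edge.
From /o/ at 2 leftward: 1 /a/ → [+round]; word edge.

1 2 3 6 7 9 10 11 12 13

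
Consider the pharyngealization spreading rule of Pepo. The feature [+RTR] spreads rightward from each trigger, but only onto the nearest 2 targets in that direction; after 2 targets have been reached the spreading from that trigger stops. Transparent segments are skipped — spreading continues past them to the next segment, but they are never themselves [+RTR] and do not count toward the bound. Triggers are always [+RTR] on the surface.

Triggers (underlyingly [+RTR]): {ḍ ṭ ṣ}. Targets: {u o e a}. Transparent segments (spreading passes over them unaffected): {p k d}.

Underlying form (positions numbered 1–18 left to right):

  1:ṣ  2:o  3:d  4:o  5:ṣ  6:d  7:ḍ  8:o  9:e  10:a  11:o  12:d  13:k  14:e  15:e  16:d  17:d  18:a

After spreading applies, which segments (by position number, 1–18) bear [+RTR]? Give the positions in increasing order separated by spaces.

From /ṣ/ at 1 rightward: 2 /o/ → [+RTR]; 3 /d/ transparent; 4 /o/ → [+RTR]; bound reached.
From /ṣ/ at 5 rightward: 6 /d/ transparent; 7 /ḍ/ is itself a trigger — this domain ends here.
From /ḍ/ at 7 rightward: 8 /o/ → [+RTR]; 9 /e/ → [+RTR]; bound reached.
Targets with no active source: positions 10 11 14 15 18 stay [-emphatic].

1 2 4 5 7 8 9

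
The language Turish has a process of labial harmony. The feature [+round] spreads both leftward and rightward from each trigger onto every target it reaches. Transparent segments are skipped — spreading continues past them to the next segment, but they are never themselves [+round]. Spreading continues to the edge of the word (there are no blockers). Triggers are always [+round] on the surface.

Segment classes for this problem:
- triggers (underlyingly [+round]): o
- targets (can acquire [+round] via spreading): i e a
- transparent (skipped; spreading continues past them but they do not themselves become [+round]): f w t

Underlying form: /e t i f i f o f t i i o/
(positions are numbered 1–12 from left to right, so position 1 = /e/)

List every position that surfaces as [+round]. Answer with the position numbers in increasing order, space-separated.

1 3 5 7 10 11 12

From /o/ at 7 rightward: 8 /f/ transparent; 9 /t/ transparent; 10 /i/ → [+round]; 11 /i/ → [+round]; 12 /o/ is itself a trigger — this domain ends here.
From /o/ at 7 leftward: 6 /f/ transparent; 5 /i/ → [+round]; 4 /f/ transparent; 3 /i/ → [+round]; 2 /t/ transparent; 1 /e/ → [+round]; word edge.
From /o/ at 12 rightward: word edge.
From /o/ at 12 leftward: 11 /i/ → [+round]; 10 /i/ → [+round]; 9 /t/ transparent; 8 /f/ transparent; 7 /o/ is itself a trigger — this domain ends here.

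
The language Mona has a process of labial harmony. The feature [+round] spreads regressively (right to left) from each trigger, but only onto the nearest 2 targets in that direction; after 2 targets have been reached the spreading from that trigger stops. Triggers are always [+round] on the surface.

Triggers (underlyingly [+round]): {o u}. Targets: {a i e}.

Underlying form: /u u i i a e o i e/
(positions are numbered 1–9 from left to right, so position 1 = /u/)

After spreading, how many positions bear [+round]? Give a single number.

5

From /u/ at 1 leftward: word edge.
From /u/ at 2 leftward: 1 /u/ is itself a trigger — this domain ends here.
From /o/ at 7 leftward: 6 /e/ → [+round]; 5 /a/ → [+round]; bound reached.
Targets with no active source: positions 3 4 8 9 stay [-round].
[+round] positions on the surface: 1 2 5 6 7.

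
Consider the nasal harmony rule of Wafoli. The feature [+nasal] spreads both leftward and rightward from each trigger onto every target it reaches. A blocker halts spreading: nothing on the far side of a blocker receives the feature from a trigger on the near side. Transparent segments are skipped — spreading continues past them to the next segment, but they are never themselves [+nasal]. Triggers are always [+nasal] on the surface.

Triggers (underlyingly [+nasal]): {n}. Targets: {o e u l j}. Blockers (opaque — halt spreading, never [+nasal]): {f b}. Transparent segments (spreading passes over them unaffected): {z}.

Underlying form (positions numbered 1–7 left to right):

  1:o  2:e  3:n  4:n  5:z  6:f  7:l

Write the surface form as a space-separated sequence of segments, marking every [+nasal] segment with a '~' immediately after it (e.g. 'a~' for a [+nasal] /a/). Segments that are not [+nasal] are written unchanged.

o~ e~ n~ n~ z f l

From /n/ at 3 rightward: 4 /n/ is itself a trigger — this domain ends here.
From /n/ at 3 leftward: 2 /e/ → [+nasal]; 1 /o/ → [+nasal]; word edge.
From /n/ at 4 rightward: 5 /z/ transparent; 6 /f/ blocks.
From /n/ at 4 leftward: 3 /n/ is itself a trigger — this domain ends here.
Target with no active source: position 7 stays [-nasal].
[+nasal] positions on the surface: 1 2 3 4.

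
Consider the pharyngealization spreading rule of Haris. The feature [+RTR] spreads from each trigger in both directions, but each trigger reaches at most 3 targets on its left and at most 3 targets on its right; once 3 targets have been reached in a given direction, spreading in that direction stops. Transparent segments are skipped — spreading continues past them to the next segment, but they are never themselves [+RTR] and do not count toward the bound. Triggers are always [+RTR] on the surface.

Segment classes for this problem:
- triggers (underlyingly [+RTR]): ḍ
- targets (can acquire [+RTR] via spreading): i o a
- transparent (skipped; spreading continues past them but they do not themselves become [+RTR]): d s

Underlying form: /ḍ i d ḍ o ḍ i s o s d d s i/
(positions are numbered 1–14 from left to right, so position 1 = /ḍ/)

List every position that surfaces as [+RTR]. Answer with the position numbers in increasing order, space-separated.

From /ḍ/ at 1 rightward: 2 /i/ → [+RTR]; 3 /d/ transparent; 4 /ḍ/ is itself a trigger — this domain ends here.
From /ḍ/ at 1 leftward: word edge.
From /ḍ/ at 4 rightward: 5 /o/ → [+RTR]; 6 /ḍ/ is itself a trigger — this domain ends here.
From /ḍ/ at 4 leftward: 3 /d/ transparent; 2 /i/ → [+RTR]; 1 /ḍ/ is itself a trigger — this domain ends here.
From /ḍ/ at 6 rightward: 7 /i/ → [+RTR]; 8 /s/ transparent; 9 /o/ → [+RTR]; 10 /s/ transparent; 11 /d/ transparent; 12 /d/ transparent; 13 /s/ transparent; 14 /i/ → [+RTR]; bound reached.
From /ḍ/ at 6 leftward: 5 /o/ → [+RTR]; 4 /ḍ/ is itself a trigger — this domain ends here.

1 2 4 5 6 7 9 14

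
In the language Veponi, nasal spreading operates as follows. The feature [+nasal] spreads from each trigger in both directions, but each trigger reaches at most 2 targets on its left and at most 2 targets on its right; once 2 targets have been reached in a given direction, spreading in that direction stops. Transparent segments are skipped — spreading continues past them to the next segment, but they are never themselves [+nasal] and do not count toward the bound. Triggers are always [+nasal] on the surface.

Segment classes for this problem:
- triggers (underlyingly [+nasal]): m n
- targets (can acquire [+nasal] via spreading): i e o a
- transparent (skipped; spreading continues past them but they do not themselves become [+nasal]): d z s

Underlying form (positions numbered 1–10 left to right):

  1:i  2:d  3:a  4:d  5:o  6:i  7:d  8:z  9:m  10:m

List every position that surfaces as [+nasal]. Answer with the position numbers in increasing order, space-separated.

5 6 9 10

From /m/ at 9 rightward: 10 /m/ is itself a trigger — this domain ends here.
From /m/ at 9 leftward: 8 /z/ transparent; 7 /d/ transparent; 6 /i/ → [+nasal]; 5 /o/ → [+nasal]; bound reached.
From /m/ at 10 rightward: word edge.
From /m/ at 10 leftward: 9 /m/ is itself a trigger — this domain ends here.
Targets with no active source: positions 1 3 stay [-nasal].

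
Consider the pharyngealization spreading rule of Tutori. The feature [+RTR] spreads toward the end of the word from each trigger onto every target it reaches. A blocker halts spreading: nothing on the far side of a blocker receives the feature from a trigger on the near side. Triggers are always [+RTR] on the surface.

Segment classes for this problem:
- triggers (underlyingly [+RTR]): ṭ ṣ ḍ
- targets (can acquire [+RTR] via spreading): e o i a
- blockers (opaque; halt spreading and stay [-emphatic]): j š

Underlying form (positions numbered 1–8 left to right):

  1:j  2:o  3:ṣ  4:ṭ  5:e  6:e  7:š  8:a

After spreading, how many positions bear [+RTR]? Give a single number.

From /ṣ/ at 3 rightward: 4 /ṭ/ is itself a trigger — this domain ends here.
From /ṭ/ at 4 rightward: 5 /e/ → [+RTR]; 6 /e/ → [+RTR]; 7 /š/ blocks.
Targets with no active source: positions 2 8 stay [-emphatic].
[+RTR] positions on the surface: 3 4 5 6.

4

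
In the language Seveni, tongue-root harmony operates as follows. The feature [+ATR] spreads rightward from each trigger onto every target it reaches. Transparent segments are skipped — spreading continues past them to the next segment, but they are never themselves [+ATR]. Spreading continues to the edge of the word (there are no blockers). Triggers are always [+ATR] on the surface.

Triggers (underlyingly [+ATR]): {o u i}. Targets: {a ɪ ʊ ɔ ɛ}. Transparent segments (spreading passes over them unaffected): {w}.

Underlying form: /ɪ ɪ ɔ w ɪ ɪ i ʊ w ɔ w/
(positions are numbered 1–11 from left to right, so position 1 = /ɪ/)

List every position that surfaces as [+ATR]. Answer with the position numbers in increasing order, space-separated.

From /i/ at 7 rightward: 8 /ʊ/ → [+ATR]; 9 /w/ transparent; 10 /ɔ/ → [+ATR]; 11 /w/ transparent; word edge.
Targets with no active source: positions 1 2 3 5 6 stay [-ATR].

7 8 10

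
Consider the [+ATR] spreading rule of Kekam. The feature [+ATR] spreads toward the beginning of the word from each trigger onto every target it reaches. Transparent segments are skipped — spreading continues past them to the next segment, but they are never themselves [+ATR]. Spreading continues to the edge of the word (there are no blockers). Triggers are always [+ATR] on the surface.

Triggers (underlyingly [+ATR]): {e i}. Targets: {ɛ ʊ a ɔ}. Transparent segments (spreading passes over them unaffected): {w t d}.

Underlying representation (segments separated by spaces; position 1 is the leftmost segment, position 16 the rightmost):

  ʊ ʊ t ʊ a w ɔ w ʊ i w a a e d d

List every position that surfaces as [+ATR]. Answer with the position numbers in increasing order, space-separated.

From /i/ at 10 leftward: 9 /ʊ/ → [+ATR]; 8 /w/ transparent; 7 /ɔ/ → [+ATR]; 6 /w/ transparent; 5 /a/ → [+ATR]; 4 /ʊ/ → [+ATR]; 3 /t/ transparent; 2 /ʊ/ → [+ATR]; 1 /ʊ/ → [+ATR]; word edge.
From /e/ at 14 leftward: 13 /a/ → [+ATR]; 12 /a/ → [+ATR]; 11 /w/ transparent; 10 /i/ is itself a trigger — this domain ends here.

1 2 4 5 7 9 10 12 13 14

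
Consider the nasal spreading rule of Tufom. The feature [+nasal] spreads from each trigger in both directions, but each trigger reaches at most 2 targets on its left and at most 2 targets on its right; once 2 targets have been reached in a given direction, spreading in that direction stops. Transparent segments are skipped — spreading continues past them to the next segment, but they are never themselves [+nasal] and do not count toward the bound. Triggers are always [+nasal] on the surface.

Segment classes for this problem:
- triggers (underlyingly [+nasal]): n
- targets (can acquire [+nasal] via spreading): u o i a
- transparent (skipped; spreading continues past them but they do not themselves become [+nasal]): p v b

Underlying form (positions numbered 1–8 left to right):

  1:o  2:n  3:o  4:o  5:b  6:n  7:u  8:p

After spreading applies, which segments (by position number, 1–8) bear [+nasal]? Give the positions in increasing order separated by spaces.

1 2 3 4 6 7

From /n/ at 2 rightward: 3 /o/ → [+nasal]; 4 /o/ → [+nasal]; bound reached.
From /n/ at 2 leftward: 1 /o/ → [+nasal]; word edge.
From /n/ at 6 rightward: 7 /u/ → [+nasal]; 8 /p/ transparent; word edge.
From /n/ at 6 leftward: 5 /b/ transparent; 4 /o/ → [+nasal]; 3 /o/ → [+nasal]; bound reached.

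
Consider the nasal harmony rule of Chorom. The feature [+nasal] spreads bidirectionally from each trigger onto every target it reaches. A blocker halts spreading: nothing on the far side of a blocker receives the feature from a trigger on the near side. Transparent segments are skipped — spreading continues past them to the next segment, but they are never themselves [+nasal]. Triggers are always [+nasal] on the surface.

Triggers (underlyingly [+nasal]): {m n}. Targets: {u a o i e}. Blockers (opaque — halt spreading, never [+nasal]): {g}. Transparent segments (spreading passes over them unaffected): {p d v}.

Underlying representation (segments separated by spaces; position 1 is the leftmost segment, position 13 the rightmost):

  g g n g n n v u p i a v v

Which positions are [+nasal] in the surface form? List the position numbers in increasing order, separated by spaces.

From /n/ at 3 rightward: 4 /g/ blocks.
From /n/ at 3 leftward: 2 /g/ blocks.
From /n/ at 5 rightward: 6 /n/ is itself a trigger — this domain ends here.
From /n/ at 5 leftward: 4 /g/ blocks.
From /n/ at 6 rightward: 7 /v/ transparent; 8 /u/ → [+nasal]; 9 /p/ transparent; 10 /i/ → [+nasal]; 11 /a/ → [+nasal]; 12 /v/ transparent; 13 /v/ transparent; word edge.
From /n/ at 6 leftward: 5 /n/ is itself a trigger — this domain ends here.

3 5 6 8 10 11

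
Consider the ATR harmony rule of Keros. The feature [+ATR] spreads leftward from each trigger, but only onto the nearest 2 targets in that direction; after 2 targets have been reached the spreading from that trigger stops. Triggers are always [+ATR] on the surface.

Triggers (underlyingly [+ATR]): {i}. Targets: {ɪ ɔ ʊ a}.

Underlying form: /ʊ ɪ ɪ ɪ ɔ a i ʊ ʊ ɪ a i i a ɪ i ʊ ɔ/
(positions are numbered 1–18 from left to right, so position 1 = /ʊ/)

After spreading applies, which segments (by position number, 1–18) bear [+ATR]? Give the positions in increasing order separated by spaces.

From /i/ at 7 leftward: 6 /a/ → [+ATR]; 5 /ɔ/ → [+ATR]; bound reached.
From /i/ at 12 leftward: 11 /a/ → [+ATR]; 10 /ɪ/ → [+ATR]; bound reached.
From /i/ at 13 leftward: 12 /i/ is itself a trigger — this domain ends here.
From /i/ at 16 leftward: 15 /ɪ/ → [+ATR]; 14 /a/ → [+ATR]; bound reached.
Targets with no active source: positions 1 2 3 4 8 9 17 18 stay [-ATR].

5 6 7 10 11 12 13 14 15 16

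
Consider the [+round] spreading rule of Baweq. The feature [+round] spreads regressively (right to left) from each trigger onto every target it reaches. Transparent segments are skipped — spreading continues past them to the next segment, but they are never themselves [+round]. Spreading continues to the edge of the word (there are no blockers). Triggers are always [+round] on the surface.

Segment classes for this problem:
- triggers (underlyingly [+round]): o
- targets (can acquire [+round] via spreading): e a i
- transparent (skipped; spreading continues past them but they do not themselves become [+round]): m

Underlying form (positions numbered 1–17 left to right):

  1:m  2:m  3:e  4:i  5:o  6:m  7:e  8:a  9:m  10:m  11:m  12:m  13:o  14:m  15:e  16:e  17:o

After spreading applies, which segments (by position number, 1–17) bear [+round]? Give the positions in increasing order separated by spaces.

3 4 5 7 8 13 15 16 17

From /o/ at 5 leftward: 4 /i/ → [+round]; 3 /e/ → [+round]; 2 /m/ transparent; 1 /m/ transparent; word edge.
From /o/ at 13 leftward: 12 /m/ transparent; 11 /m/ transparent; 10 /m/ transparent; 9 /m/ transparent; 8 /a/ → [+round]; 7 /e/ → [+round]; 6 /m/ transparent; 5 /o/ is itself a trigger — this domain ends here.
From /o/ at 17 leftward: 16 /e/ → [+round]; 15 /e/ → [+round]; 14 /m/ transparent; 13 /o/ is itself a trigger — this domain ends here.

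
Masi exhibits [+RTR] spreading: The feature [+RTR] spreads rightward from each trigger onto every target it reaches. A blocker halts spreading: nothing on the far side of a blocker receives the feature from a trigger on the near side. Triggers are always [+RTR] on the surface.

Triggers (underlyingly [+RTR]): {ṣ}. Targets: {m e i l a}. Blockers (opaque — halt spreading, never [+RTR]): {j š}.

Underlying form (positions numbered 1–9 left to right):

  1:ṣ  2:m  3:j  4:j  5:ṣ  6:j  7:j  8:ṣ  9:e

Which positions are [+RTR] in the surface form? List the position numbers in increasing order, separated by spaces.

From /ṣ/ at 1 rightward: 2 /m/ → [+RTR]; 3 /j/ blocks.
From /ṣ/ at 5 rightward: 6 /j/ blocks.
From /ṣ/ at 8 rightward: 9 /e/ → [+RTR]; word edge.

1 2 5 8 9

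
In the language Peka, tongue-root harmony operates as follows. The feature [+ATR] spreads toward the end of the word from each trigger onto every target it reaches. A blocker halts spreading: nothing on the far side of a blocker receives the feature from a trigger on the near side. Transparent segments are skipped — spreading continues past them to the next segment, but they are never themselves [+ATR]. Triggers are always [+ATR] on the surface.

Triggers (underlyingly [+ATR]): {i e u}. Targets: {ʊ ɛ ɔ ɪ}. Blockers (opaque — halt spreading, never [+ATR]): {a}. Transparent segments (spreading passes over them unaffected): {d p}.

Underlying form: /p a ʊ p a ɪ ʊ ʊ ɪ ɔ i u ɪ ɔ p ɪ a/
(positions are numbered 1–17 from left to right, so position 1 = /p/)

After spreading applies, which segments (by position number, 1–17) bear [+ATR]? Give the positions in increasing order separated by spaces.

From /i/ at 11 rightward: 12 /u/ is itself a trigger — this domain ends here.
From /u/ at 12 rightward: 13 /ɪ/ → [+ATR]; 14 /ɔ/ → [+ATR]; 15 /p/ transparent; 16 /ɪ/ → [+ATR]; 17 /a/ blocks.
Targets with no active source: positions 3 6 7 8 9 10 stay [-ATR].

11 12 13 14 16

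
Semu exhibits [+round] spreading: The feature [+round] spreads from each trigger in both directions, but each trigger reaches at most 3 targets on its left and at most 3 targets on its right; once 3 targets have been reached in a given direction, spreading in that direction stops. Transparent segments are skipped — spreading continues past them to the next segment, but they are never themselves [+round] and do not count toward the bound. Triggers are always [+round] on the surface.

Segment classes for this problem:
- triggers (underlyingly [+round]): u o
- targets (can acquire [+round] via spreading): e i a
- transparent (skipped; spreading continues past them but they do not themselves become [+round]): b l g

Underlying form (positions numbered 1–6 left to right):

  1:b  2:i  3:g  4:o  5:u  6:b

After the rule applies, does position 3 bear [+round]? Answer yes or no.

From /o/ at 4 rightward: 5 /u/ is itself a trigger — this domain ends here.
From /o/ at 4 leftward: 3 /g/ transparent; 2 /i/ → [+round]; 1 /b/ transparent; word edge.
From /u/ at 5 rightward: 6 /b/ transparent; word edge.
From /u/ at 5 leftward: 4 /o/ is itself a trigger — this domain ends here.
[+round] positions on the surface: 2 4 5.

no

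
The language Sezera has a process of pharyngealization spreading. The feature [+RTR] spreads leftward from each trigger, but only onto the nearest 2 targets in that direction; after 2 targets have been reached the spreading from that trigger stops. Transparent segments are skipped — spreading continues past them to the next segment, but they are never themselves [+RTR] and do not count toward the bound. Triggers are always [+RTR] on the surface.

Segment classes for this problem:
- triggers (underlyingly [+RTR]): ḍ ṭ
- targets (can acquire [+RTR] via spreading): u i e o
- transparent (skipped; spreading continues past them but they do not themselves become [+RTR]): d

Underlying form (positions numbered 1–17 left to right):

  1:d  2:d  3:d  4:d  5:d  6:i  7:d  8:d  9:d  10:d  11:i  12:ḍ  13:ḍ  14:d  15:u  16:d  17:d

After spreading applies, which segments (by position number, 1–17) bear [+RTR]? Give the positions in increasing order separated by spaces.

From /ḍ/ at 12 leftward: 11 /i/ → [+RTR]; 10 /d/ transparent; 9 /d/ transparent; 8 /d/ transparent; 7 /d/ transparent; 6 /i/ → [+RTR]; bound reached.
From /ḍ/ at 13 leftward: 12 /ḍ/ is itself a trigger — this domain ends here.
Target with no active source: position 15 stays [-emphatic].

6 11 12 13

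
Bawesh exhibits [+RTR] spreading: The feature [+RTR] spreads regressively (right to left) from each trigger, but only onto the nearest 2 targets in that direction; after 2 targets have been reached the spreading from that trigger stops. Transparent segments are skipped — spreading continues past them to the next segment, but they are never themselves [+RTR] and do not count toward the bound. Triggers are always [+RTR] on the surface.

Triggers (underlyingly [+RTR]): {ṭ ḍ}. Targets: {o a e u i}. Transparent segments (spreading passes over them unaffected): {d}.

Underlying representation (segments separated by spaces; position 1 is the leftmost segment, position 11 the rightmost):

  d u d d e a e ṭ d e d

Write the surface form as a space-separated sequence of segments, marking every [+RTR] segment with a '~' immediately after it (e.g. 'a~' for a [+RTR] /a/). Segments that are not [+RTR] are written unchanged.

d u d d e a~ e~ ṭ~ d e d

From /ṭ/ at 8 leftward: 7 /e/ → [+RTR]; 6 /a/ → [+RTR]; bound reached.
Targets with no active source: positions 2 5 10 stay [-emphatic].
[+RTR] positions on the surface: 6 7 8.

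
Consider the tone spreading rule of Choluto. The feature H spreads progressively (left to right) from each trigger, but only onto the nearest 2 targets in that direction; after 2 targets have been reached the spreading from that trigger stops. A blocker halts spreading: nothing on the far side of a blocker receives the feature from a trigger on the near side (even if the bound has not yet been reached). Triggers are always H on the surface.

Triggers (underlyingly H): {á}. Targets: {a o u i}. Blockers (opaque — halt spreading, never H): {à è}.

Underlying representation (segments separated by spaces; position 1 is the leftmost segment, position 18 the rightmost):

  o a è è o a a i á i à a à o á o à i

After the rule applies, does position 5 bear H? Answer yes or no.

From /á/ at 9 rightward: 10 /i/ → H; 11 /à/ blocks.
From /á/ at 15 rightward: 16 /o/ → H; 17 /à/ blocks.
Targets with no active source: positions 1 2 5 6 7 8 12 14 18 stay [-high tone].
H positions on the surface: 9 10 15 16.

no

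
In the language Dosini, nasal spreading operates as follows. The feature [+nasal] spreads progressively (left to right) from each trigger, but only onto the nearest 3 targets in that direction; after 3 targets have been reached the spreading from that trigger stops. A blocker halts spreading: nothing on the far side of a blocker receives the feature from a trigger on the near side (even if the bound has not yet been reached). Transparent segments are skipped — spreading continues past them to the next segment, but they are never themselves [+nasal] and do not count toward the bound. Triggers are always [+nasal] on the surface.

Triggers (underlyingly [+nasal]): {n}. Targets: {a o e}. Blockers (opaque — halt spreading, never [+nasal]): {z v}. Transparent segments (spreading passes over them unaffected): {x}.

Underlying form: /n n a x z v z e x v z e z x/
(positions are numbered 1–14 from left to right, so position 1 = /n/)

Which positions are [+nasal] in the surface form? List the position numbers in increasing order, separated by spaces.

1 2 3

From /n/ at 1 rightward: 2 /n/ is itself a trigger — this domain ends here.
From /n/ at 2 rightward: 3 /a/ → [+nasal]; 4 /x/ transparent; 5 /z/ blocks.
Targets with no active source: positions 8 12 stay [-nasal].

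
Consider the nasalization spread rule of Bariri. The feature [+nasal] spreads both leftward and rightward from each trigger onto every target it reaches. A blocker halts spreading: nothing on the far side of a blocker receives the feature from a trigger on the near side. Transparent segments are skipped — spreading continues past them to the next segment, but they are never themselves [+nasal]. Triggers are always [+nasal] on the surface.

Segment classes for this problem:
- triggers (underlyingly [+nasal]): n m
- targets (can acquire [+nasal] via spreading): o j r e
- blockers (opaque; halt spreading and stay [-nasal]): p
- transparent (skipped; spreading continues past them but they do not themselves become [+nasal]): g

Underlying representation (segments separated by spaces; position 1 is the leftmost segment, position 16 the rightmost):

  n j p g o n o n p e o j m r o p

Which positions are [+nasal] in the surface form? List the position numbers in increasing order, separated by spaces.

From /n/ at 1 rightward: 2 /j/ → [+nasal]; 3 /p/ blocks.
From /n/ at 1 leftward: word edge.
From /n/ at 6 rightward: 7 /o/ → [+nasal]; 8 /n/ is itself a trigger — this domain ends here.
From /n/ at 6 leftward: 5 /o/ → [+nasal]; 4 /g/ transparent; 3 /p/ blocks.
From /n/ at 8 rightward: 9 /p/ blocks.
From /n/ at 8 leftward: 7 /o/ → [+nasal]; 6 /n/ is itself a trigger — this domain ends here.
From /m/ at 13 rightward: 14 /r/ → [+nasal]; 15 /o/ → [+nasal]; 16 /p/ blocks.
From /m/ at 13 leftward: 12 /j/ → [+nasal]; 11 /o/ → [+nasal]; 10 /e/ → [+nasal]; 9 /p/ blocks.

1 2 5 6 7 8 10 11 12 13 14 15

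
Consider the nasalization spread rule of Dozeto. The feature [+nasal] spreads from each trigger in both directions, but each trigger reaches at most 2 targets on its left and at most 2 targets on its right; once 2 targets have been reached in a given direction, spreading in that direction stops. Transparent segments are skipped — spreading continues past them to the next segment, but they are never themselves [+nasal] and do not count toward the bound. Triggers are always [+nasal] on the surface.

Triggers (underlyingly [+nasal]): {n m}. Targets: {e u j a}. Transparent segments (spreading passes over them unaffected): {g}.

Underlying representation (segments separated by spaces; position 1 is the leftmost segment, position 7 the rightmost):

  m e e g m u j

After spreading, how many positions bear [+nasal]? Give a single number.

From /m/ at 1 rightward: 2 /e/ → [+nasal]; 3 /e/ → [+nasal]; bound reached.
From /m/ at 1 leftward: word edge.
From /m/ at 5 rightward: 6 /u/ → [+nasal]; 7 /j/ → [+nasal]; bound reached.
From /m/ at 5 leftward: 4 /g/ transparent; 3 /e/ → [+nasal]; 2 /e/ → [+nasal]; bound reached.
[+nasal] positions on the surface: 1 2 3 5 6 7.

6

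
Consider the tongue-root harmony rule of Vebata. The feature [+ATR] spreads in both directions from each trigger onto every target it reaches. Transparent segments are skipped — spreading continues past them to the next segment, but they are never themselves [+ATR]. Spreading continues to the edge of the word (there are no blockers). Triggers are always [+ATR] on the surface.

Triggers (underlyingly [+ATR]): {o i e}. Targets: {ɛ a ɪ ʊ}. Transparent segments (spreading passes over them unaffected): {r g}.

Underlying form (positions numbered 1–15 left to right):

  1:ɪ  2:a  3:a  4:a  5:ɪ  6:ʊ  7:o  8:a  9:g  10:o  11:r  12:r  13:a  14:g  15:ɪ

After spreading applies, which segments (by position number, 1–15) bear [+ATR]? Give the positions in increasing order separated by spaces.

From /o/ at 7 rightward: 8 /a/ → [+ATR]; 9 /g/ transparent; 10 /o/ is itself a trigger — this domain ends here.
From /o/ at 7 leftward: 6 /ʊ/ → [+ATR]; 5 /ɪ/ → [+ATR]; 4 /a/ → [+ATR]; 3 /a/ → [+ATR]; 2 /a/ → [+ATR]; 1 /ɪ/ → [+ATR]; word edge.
From /o/ at 10 rightward: 11 /r/ transparent; 12 /r/ transparent; 13 /a/ → [+ATR]; 14 /g/ transparent; 15 /ɪ/ → [+ATR]; word edge.
From /o/ at 10 leftward: 9 /g/ transparent; 8 /a/ → [+ATR]; 7 /o/ is itself a trigger — this domain ends here.

1 2 3 4 5 6 7 8 10 13 15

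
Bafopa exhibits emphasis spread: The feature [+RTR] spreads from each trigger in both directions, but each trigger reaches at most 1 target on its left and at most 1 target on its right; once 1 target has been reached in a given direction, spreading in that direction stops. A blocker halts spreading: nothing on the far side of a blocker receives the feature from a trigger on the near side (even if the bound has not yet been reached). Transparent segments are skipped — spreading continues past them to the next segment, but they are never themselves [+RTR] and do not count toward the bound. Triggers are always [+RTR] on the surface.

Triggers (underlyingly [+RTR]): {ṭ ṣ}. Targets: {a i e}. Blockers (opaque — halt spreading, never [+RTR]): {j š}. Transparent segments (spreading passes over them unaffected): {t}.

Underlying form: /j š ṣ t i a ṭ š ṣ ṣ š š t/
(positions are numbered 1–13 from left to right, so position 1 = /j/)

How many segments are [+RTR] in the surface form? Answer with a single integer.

6

From /ṣ/ at 3 rightward: 4 /t/ transparent; 5 /i/ → [+RTR]; bound reached.
From /ṣ/ at 3 leftward: 2 /š/ blocks.
From /ṭ/ at 7 rightward: 8 /š/ blocks.
From /ṭ/ at 7 leftward: 6 /a/ → [+RTR]; bound reached.
From /ṣ/ at 9 rightward: 10 /ṣ/ is itself a trigger — this domain ends here.
From /ṣ/ at 9 leftward: 8 /š/ blocks.
From /ṣ/ at 10 rightward: 11 /š/ blocks.
From /ṣ/ at 10 leftward: 9 /ṣ/ is itself a trigger — this domain ends here.
[+RTR] positions on the surface: 3 5 6 7 9 10.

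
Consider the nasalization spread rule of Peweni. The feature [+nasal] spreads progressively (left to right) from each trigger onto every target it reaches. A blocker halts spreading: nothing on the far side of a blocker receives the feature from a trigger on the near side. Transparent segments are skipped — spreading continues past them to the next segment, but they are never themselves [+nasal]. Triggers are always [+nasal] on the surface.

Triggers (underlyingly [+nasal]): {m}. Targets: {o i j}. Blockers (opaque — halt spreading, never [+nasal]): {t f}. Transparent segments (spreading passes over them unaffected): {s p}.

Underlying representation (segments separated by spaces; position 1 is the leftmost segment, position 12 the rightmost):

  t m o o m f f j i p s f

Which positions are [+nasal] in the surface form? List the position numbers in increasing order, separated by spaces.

From /m/ at 2 rightward: 3 /o/ → [+nasal]; 4 /o/ → [+nasal]; 5 /m/ is itself a trigger — this domain ends here.
From /m/ at 5 rightward: 6 /f/ blocks.
Targets with no active source: positions 8 9 stay [-nasal].

2 3 4 5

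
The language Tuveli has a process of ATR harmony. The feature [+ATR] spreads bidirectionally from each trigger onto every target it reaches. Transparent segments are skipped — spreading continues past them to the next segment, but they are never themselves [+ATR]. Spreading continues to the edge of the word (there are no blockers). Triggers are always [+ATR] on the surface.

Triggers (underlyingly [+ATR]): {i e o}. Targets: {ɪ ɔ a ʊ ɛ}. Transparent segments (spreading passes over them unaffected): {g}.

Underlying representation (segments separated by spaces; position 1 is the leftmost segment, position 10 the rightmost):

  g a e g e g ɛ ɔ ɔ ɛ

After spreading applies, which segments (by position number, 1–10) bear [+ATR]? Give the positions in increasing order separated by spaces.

From /e/ at 3 rightward: 4 /g/ transparent; 5 /e/ is itself a trigger — this domain ends here.
From /e/ at 3 leftward: 2 /a/ → [+ATR]; 1 /g/ transparent; word edge.
From /e/ at 5 rightward: 6 /g/ transparent; 7 /ɛ/ → [+ATR]; 8 /ɔ/ → [+ATR]; 9 /ɔ/ → [+ATR]; 10 /ɛ/ → [+ATR]; word edge.
From /e/ at 5 leftward: 4 /g/ transparent; 3 /e/ is itself a trigger — this domain ends here.

2 3 5 7 8 9 10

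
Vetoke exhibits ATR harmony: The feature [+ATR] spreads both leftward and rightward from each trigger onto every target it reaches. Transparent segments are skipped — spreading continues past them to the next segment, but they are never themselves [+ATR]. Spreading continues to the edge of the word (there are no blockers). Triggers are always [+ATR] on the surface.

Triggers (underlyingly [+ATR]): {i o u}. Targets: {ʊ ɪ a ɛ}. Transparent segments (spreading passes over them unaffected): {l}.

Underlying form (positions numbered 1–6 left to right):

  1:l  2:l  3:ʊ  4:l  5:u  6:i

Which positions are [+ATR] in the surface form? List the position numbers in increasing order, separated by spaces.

From /u/ at 5 rightward: 6 /i/ is itself a trigger — this domain ends here.
From /u/ at 5 leftward: 4 /l/ transparent; 3 /ʊ/ → [+ATR]; 2 /l/ transparent; 1 /l/ transparent; word edge.
From /i/ at 6 rightward: word edge.
From /i/ at 6 leftward: 5 /u/ is itself a trigger — this domain ends here.

3 5 6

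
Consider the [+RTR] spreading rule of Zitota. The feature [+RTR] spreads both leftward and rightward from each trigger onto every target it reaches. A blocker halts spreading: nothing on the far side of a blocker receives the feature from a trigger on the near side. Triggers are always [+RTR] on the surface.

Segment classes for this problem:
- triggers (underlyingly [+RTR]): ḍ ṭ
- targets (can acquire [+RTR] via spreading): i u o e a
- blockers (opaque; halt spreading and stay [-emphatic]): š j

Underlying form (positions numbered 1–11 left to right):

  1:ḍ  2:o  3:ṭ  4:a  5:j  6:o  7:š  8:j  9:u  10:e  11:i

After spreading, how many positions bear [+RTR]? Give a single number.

4

From /ḍ/ at 1 rightward: 2 /o/ → [+RTR]; 3 /ṭ/ is itself a trigger — this domain ends here.
From /ḍ/ at 1 leftward: word edge.
From /ṭ/ at 3 rightward: 4 /a/ → [+RTR]; 5 /j/ blocks.
From /ṭ/ at 3 leftward: 2 /o/ → [+RTR]; 1 /ḍ/ is itself a trigger — this domain ends here.
Targets with no active source: positions 6 9 10 11 stay [-emphatic].
[+RTR] positions on the surface: 1 2 3 4.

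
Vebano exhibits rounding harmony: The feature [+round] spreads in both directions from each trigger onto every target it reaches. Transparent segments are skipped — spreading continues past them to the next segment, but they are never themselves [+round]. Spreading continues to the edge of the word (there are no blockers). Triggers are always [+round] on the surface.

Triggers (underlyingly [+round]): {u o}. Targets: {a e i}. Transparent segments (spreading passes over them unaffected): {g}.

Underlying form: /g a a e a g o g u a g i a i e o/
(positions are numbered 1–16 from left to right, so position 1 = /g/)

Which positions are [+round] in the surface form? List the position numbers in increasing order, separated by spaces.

2 3 4 5 7 9 10 12 13 14 15 16

From /o/ at 7 rightward: 8 /g/ transparent; 9 /u/ is itself a trigger — this domain ends here.
From /o/ at 7 leftward: 6 /g/ transparent; 5 /a/ → [+round]; 4 /e/ → [+round]; 3 /a/ → [+round]; 2 /a/ → [+round]; 1 /g/ transparent; word edge.
From /u/ at 9 rightward: 10 /a/ → [+round]; 11 /g/ transparent; 12 /i/ → [+round]; 13 /a/ → [+round]; 14 /i/ → [+round]; 15 /e/ → [+round]; 16 /o/ is itself a trigger — this domain ends here.
From /u/ at 9 leftward: 8 /g/ transparent; 7 /o/ is itself a trigger — this domain ends here.
From /o/ at 16 rightward: word edge.
From /o/ at 16 leftward: 15 /e/ → [+round]; 14 /i/ → [+round]; 13 /a/ → [+round]; 12 /i/ → [+round]; 11 /g/ transparent; 10 /a/ → [+round]; 9 /u/ is itself a trigger — this domain ends here.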